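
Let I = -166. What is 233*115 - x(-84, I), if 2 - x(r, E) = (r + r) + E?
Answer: 26459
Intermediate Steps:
x(r, E) = 2 - E - 2*r (x(r, E) = 2 - ((r + r) + E) = 2 - (2*r + E) = 2 - (E + 2*r) = 2 + (-E - 2*r) = 2 - E - 2*r)
233*115 - x(-84, I) = 233*115 - (2 - 1*(-166) - 2*(-84)) = 26795 - (2 + 166 + 168) = 26795 - 1*336 = 26795 - 336 = 26459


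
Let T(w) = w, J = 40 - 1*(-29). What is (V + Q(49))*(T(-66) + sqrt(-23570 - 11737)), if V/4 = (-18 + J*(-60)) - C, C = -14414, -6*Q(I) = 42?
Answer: -2707122 + 123051*I*sqrt(3923) ≈ -2.7071e+6 + 7.7072e+6*I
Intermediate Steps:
Q(I) = -7 (Q(I) = -1/6*42 = -7)
J = 69 (J = 40 + 29 = 69)
V = 41024 (V = 4*((-18 + 69*(-60)) - 1*(-14414)) = 4*((-18 - 4140) + 14414) = 4*(-4158 + 14414) = 4*10256 = 41024)
(V + Q(49))*(T(-66) + sqrt(-23570 - 11737)) = (41024 - 7)*(-66 + sqrt(-23570 - 11737)) = 41017*(-66 + sqrt(-35307)) = 41017*(-66 + 3*I*sqrt(3923)) = -2707122 + 123051*I*sqrt(3923)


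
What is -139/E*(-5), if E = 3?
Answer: 695/3 ≈ 231.67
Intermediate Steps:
-139/E*(-5) = -139/3*(-5) = 695/3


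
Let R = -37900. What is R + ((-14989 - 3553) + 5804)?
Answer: -50638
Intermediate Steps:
R + ((-14989 - 3553) + 5804) = -37900 + ((-14989 - 3553) + 5804) = -37900 + (-18542 + 5804) = -37900 - 12738 = -50638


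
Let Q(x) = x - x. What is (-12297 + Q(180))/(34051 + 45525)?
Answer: -12297/79576 ≈ -0.15453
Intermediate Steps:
Q(x) = 0
(-12297 + Q(180))/(34051 + 45525) = (-12297 + 0)/(34051 + 45525) = -12297/79576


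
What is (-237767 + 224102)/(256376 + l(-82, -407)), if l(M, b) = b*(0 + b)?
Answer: -911/28135 ≈ -0.032380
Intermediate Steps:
l(M, b) = b**2 (l(M, b) = b*b = b**2)
(-237767 + 224102)/(256376 + l(-82, -407)) = (-237767 + 224102)/(256376 + (-407)**2) = -13665/(256376 + 165649) = -13665/422025 = -13665*1/422025 = -911/28135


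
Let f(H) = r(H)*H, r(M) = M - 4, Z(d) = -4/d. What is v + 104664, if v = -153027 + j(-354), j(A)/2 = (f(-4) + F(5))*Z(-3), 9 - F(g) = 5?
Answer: -48267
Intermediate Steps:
F(g) = 4 (F(g) = 9 - 1*5 = 9 - 5 = 4)
r(M) = -4 + M
f(H) = H*(-4 + H) (f(H) = (-4 + H)*H = H*(-4 + H))
j(A) = 96 (j(A) = 2*((-4*(-4 - 4) + 4)*(-4/(-3))) = 2*((-4*(-8) + 4)*(-4*(-⅓))) = 2*((32 + 4)*(4/3)) = 2*(36*(4/3)) = 2*48 = 96)
v = -152931 (v = -153027 + 96 = -152931)
v + 104664 = -152931 + 104664 = -48267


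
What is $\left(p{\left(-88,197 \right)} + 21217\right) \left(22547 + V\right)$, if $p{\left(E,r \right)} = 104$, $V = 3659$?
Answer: $558738126$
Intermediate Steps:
$\left(p{\left(-88,197 \right)} + 21217\right) \left(22547 + V\right) = \left(104 + 21217\right) \left(22547 + 3659\right) = 21321 \cdot 26206 = 558738126$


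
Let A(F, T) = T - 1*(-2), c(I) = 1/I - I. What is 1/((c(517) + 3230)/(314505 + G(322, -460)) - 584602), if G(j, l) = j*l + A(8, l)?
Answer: -85784259/50149647977296 ≈ -1.7106e-6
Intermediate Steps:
A(F, T) = 2 + T (A(F, T) = T + 2 = 2 + T)
G(j, l) = 2 + l + j*l (G(j, l) = j*l + (2 + l) = 2 + l + j*l)
1/((c(517) + 3230)/(314505 + G(322, -460)) - 584602) = 1/(((1/517 - 1*517) + 3230)/(314505 + (2 - 460 + 322*(-460))) - 584602) = 1/(((1/517 - 517) + 3230)/(314505 + (2 - 460 - 148120)) - 584602) = 1/((-267288/517 + 3230)/(314505 - 148578) - 584602) = 1/((1402622/517)/165927 - 584602) = 1/((1402622/517)*(1/165927) - 584602) = 1/(1402622/85784259 - 584602) = 1/(-50149647977296/85784259) = -85784259/50149647977296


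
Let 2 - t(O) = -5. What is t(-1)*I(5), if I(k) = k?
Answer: 35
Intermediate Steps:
t(O) = 7 (t(O) = 2 - 1*(-5) = 2 + 5 = 7)
t(-1)*I(5) = 7*5 = 35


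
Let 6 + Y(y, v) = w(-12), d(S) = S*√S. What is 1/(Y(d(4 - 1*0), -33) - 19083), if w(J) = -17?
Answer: -1/19106 ≈ -5.2340e-5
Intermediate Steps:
d(S) = S^(3/2)
Y(y, v) = -23 (Y(y, v) = -6 - 17 = -23)
1/(Y(d(4 - 1*0), -33) - 19083) = 1/(-23 - 19083) = 1/(-19106) = -1/19106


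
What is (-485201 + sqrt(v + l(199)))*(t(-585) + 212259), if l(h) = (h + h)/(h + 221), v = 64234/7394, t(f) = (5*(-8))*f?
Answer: -114341982459 + 78553*sqrt(5807459549010)/258790 ≈ -1.1434e+11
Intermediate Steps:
t(f) = -40*f
v = 32117/3697 (v = 64234*(1/7394) = 32117/3697 ≈ 8.6873)
l(h) = 2*h/(221 + h) (l(h) = (2*h)/(221 + h) = 2*h/(221 + h))
(-485201 + sqrt(v + l(199)))*(t(-585) + 212259) = (-485201 + sqrt(32117/3697 + 2*199/(221 + 199)))*(-40*(-585) + 212259) = (-485201 + sqrt(32117/3697 + 2*199/420))*(23400 + 212259) = (-485201 + sqrt(32117/3697 + 2*199*(1/420)))*235659 = (-485201 + sqrt(32117/3697 + 199/210))*235659 = (-485201 + sqrt(7480273/776370))*235659 = (-485201 + sqrt(5807459549010)/776370)*235659 = -114341982459 + 78553*sqrt(5807459549010)/258790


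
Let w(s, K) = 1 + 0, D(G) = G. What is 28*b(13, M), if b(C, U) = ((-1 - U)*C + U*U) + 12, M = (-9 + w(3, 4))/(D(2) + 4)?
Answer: 4564/9 ≈ 507.11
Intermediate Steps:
w(s, K) = 1
M = -4/3 (M = (-9 + 1)/(2 + 4) = -8/6 = -8*⅙ = -4/3 ≈ -1.3333)
b(C, U) = 12 + U² + C*(-1 - U) (b(C, U) = (C*(-1 - U) + U²) + 12 = (U² + C*(-1 - U)) + 12 = 12 + U² + C*(-1 - U))
28*b(13, M) = 28*(12 + (-4/3)² - 1*13 - 1*13*(-4/3)) = 28*(12 + 16/9 - 13 + 52/3) = 28*(163/9) = 4564/9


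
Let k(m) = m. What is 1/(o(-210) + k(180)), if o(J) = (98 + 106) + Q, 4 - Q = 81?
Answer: 1/307 ≈ 0.0032573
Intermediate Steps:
Q = -77 (Q = 4 - 1*81 = 4 - 81 = -77)
o(J) = 127 (o(J) = (98 + 106) - 77 = 204 - 77 = 127)
1/(o(-210) + k(180)) = 1/(127 + 180) = 1/307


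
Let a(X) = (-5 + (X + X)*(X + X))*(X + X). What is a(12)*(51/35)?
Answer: 698904/35 ≈ 19969.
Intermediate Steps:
a(X) = 2*X*(-5 + 4*X²) (a(X) = (-5 + (2*X)*(2*X))*(2*X) = (-5 + 4*X²)*(2*X) = 2*X*(-5 + 4*X²))
a(12)*(51/35) = (-10*12 + 8*12³)*(51/35) = (-120 + 8*1728)*(51*(1/35)) = (-120 + 13824)*(51/35) = 13704*(51/35) = 698904/35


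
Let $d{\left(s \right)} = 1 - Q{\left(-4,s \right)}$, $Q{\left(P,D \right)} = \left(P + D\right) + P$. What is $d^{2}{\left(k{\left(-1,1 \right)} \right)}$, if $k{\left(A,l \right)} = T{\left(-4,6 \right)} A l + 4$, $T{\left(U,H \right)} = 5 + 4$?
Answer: $196$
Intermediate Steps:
$T{\left(U,H \right)} = 9$
$k{\left(A,l \right)} = 4 + 9 A l$ ($k{\left(A,l \right)} = 9 A l + 4 = 4 + 9 A l$)
$Q{\left(P,D \right)} = D + 2 P$ ($Q{\left(P,D \right)} = \left(D + P\right) + P = D + 2 P$)
$d{\left(s \right)} = 9 - s$ ($d{\left(s \right)} = 1 - \left(s + 2 \left(-4\right)\right) = 1 - \left(s - 8\right) = 1 - \left(-8 + s\right) = 9 - s$)
$d^{2}{\left(k{\left(-1,1 \right)} \right)} = \left(9 - \left(4 + 9 \left(-1\right) 1\right)\right)^{2} = \left(9 - \left(4 - 9\right)\right)^{2} = \left(9 - -5\right)^{2} = \left(9 + 5\right)^{2} = 14^{2} = 196$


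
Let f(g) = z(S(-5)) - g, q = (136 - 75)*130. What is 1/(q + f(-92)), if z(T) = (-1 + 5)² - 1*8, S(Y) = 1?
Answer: 1/8030 ≈ 0.00012453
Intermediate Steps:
q = 7930 (q = 61*130 = 7930)
z(T) = 8 (z(T) = 4² - 8 = 16 - 8 = 8)
f(g) = 8 - g
1/(q + f(-92)) = 1/(7930 + (8 - 1*(-92))) = 1/(7930 + (8 + 92)) = 1/(7930 + 100) = 1/8030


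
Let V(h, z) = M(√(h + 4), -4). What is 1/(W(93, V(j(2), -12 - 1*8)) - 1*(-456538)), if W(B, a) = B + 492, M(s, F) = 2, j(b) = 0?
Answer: 1/457123 ≈ 2.1876e-6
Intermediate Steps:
V(h, z) = 2
W(B, a) = 492 + B
1/(W(93, V(j(2), -12 - 1*8)) - 1*(-456538)) = 1/((492 + 93) - 1*(-456538)) = 1/(585 + 456538) = 1/457123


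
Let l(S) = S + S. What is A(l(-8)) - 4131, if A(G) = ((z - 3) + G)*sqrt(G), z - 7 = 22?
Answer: -4131 + 40*I ≈ -4131.0 + 40.0*I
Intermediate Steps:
l(S) = 2*S
z = 29 (z = 7 + 22 = 29)
A(G) = sqrt(G)*(26 + G) (A(G) = ((29 - 3) + G)*sqrt(G) = (26 + G)*sqrt(G) = sqrt(G)*(26 + G))
A(l(-8)) - 4131 = sqrt(2*(-8))*(26 + 2*(-8)) - 4131 = sqrt(-16)*(26 - 16) - 4131 = (4*I)*10 - 4131 = 40*I - 4131 = -4131 + 40*I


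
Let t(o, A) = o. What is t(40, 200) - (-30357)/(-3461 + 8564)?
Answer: 26053/567 ≈ 45.949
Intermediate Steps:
t(40, 200) - (-30357)/(-3461 + 8564) = 40 - (-30357)/(-3461 + 8564) = 40 - (-30357)/5103 = 40 - 1*(-3373/567) = 40 + 3373/567 = 26053/567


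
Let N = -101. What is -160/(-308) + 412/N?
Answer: -27684/7777 ≈ -3.5597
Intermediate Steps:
-160/(-308) + 412/N = -160/(-308) + 412/(-101) = -160*(-1/308) + 412*(-1/101) = 40/77 - 412/101 = -27684/7777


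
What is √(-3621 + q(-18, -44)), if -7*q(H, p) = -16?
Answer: I*√177317/7 ≈ 60.156*I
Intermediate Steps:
q(H, p) = 16/7 (q(H, p) = -⅐*(-16) = 16/7)
√(-3621 + q(-18, -44)) = √(-3621 + 16/7) = √(-25331/7) = I*√177317/7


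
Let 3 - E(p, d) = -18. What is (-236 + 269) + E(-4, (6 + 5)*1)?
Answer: 54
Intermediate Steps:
E(p, d) = 21 (E(p, d) = 3 - 1*(-18) = 3 + 18 = 21)
(-236 + 269) + E(-4, (6 + 5)*1) = (-236 + 269) + 21 = 33 + 21 = 54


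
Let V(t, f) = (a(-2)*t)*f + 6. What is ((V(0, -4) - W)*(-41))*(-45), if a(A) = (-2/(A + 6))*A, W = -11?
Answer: 31365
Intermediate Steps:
a(A) = -2*A/(6 + A) (a(A) = (-2/(6 + A))*A = -2*A/(6 + A))
V(t, f) = 6 + f*t (V(t, f) = ((-2*(-2)/(6 - 2))*t)*f + 6 = ((-2*(-2)/4)*t)*f + 6 = ((-2*(-2)*¼)*t)*f + 6 = (1*t)*f + 6 = t*f + 6 = f*t + 6 = 6 + f*t)
((V(0, -4) - W)*(-41))*(-45) = (((6 - 4*0) - 1*(-11))*(-41))*(-45) = (((6 + 0) + 11)*(-41))*(-45) = ((6 + 11)*(-41))*(-45) = (17*(-41))*(-45) = -697*(-45) = 31365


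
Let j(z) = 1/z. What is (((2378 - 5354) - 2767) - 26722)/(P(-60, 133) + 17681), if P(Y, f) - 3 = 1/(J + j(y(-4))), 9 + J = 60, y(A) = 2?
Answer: -3343895/1821454 ≈ -1.8358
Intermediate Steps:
J = 51 (J = -9 + 60 = 51)
P(Y, f) = 311/103 (P(Y, f) = 3 + 1/(51 + 1/2) = 3 + 1/(51 + ½) = 3 + 1/(103/2) = 3 + 2/103 = 311/103)
(((2378 - 5354) - 2767) - 26722)/(P(-60, 133) + 17681) = (((2378 - 5354) - 2767) - 26722)/(311/103 + 17681) = ((-2976 - 2767) - 26722)/(1821454/103) = (-5743 - 26722)*(103/1821454) = -32465*103/1821454 = -3343895/1821454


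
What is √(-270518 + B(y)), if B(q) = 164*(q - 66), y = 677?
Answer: I*√170314 ≈ 412.69*I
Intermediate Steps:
B(q) = -10824 + 164*q (B(q) = 164*(-66 + q) = -10824 + 164*q)
√(-270518 + B(y)) = √(-270518 + (-10824 + 164*677)) = √(-270518 + (-10824 + 111028)) = √(-270518 + 100204) = √(-170314) = I*√170314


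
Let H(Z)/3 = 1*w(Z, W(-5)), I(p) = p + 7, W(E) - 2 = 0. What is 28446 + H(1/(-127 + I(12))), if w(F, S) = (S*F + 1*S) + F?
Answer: 341423/12 ≈ 28452.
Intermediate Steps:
W(E) = 2 (W(E) = 2 + 0 = 2)
I(p) = 7 + p
w(F, S) = F + S + F*S (w(F, S) = (F*S + S) + F = (S + F*S) + F = F + S + F*S)
H(Z) = 6 + 9*Z (H(Z) = 3*(1*(Z + 2 + Z*2)) = 3*(1*(Z + 2 + 2*Z)) = 3*(1*(2 + 3*Z)) = 3*(2 + 3*Z) = 6 + 9*Z)
28446 + H(1/(-127 + I(12))) = 28446 + (6 + 9/(-127 + (7 + 12))) = 28446 + (6 + 9/(-127 + 19)) = 28446 + (6 + 9/(-108)) = 28446 + (6 + 9*(-1/108)) = 28446 + (6 - 1/12) = 28446 + 71/12 = 341423/12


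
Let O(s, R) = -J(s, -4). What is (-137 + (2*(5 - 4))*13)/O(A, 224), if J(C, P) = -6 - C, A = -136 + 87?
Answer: 111/43 ≈ 2.5814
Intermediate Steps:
A = -49
O(s, R) = 6 + s (O(s, R) = -(-6 - s) = 6 + s)
(-137 + (2*(5 - 4))*13)/O(A, 224) = (-137 + (2*(5 - 4))*13)/(6 - 49) = (-137 + (2*1)*13)/(-43) = (-137 + 2*13)*(-1/43) = (-137 + 26)*(-1/43) = -111*(-1/43) = 111/43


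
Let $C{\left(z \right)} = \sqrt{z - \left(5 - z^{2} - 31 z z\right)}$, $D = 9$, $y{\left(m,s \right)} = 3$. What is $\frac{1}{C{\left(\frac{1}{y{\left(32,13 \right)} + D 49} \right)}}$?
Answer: $- \frac{222 i \sqrt{246301}}{246301} \approx - 0.44732 i$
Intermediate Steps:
$C{\left(z \right)} = \sqrt{-5 + z + 32 z^{2}}$ ($C{\left(z \right)} = \sqrt{z + \left(\left(z^{2} + 31 z^{2}\right) - 5\right)} = \sqrt{z + \left(32 z^{2} - 5\right)} = \sqrt{z + \left(-5 + 32 z^{2}\right)} = \sqrt{-5 + z + 32 z^{2}}$)
$\frac{1}{C{\left(\frac{1}{y{\left(32,13 \right)} + D 49} \right)}} = \frac{1}{\sqrt{-5 + \frac{1}{3 + 9 \cdot 49} + 32 \left(\frac{1}{3 + 9 \cdot 49}\right)^{2}}} = \frac{1}{\sqrt{-5 + \frac{1}{3 + 441} + 32 \left(\frac{1}{3 + 441}\right)^{2}}} = \frac{1}{\sqrt{-5 + \frac{1}{444} + 32 \left(\frac{1}{444}\right)^{2}}} = \frac{1}{\sqrt{-5 + \frac{1}{444} + \frac{32}{197136}}} = \frac{1}{\sqrt{-5 + \frac{1}{444} + 32 \cdot \frac{1}{197136}}} = \frac{1}{\sqrt{-5 + \frac{1}{444} + \frac{2}{12321}}} = \frac{1}{\sqrt{- \frac{246301}{49284}}} = \frac{1}{\frac{1}{222} i \sqrt{246301}} = - \frac{222 i \sqrt{246301}}{246301}$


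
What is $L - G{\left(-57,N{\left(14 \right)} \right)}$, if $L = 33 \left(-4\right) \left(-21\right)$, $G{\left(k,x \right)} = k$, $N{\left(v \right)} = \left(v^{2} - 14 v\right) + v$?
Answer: $2829$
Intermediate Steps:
$N{\left(v \right)} = v^{2} - 13 v$
$L = 2772$ ($L = \left(-132\right) \left(-21\right) = 2772$)
$L - G{\left(-57,N{\left(14 \right)} \right)} = 2772 - -57 = 2772 + 57 = 2829$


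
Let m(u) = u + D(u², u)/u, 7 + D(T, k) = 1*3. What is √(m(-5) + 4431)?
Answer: √110670/5 ≈ 66.534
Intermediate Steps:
D(T, k) = -4 (D(T, k) = -7 + 1*3 = -7 + 3 = -4)
m(u) = u - 4/u
√(m(-5) + 4431) = √((-5 - 4/(-5)) + 4431) = √((-5 - 4*(-⅕)) + 4431) = √((-5 + ⅘) + 4431) = √(-21/5 + 4431) = √(22134/5) = √110670/5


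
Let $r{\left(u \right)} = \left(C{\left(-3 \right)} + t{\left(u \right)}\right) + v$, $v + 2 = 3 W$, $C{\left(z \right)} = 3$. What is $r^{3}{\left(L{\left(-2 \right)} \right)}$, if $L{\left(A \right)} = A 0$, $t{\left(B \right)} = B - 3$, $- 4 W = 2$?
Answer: $- \frac{343}{8} \approx -42.875$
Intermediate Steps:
$W = - \frac{1}{2}$ ($W = \left(- \frac{1}{4}\right) 2 = - \frac{1}{2} \approx -0.5$)
$v = - \frac{7}{2}$ ($v = -2 + 3 \left(- \frac{1}{2}\right) = -2 - \frac{3}{2} = - \frac{7}{2} \approx -3.5$)
$t{\left(B \right)} = -3 + B$ ($t{\left(B \right)} = B - 3 = -3 + B$)
$L{\left(A \right)} = 0$
$r{\left(u \right)} = - \frac{7}{2} + u$ ($r{\left(u \right)} = \left(3 + \left(-3 + u\right)\right) - \frac{7}{2} = u - \frac{7}{2} = - \frac{7}{2} + u$)
$r^{3}{\left(L{\left(-2 \right)} \right)} = \left(- \frac{7}{2} + 0\right)^{3} = \left(- \frac{7}{2}\right)^{3} = - \frac{343}{8}$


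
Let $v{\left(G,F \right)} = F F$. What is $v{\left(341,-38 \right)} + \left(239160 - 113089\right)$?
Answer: $127515$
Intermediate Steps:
$v{\left(G,F \right)} = F^{2}$
$v{\left(341,-38 \right)} + \left(239160 - 113089\right) = \left(-38\right)^{2} + \left(239160 - 113089\right) = 1444 + \left(239160 - 113089\right) = 1444 + 126071 = 127515$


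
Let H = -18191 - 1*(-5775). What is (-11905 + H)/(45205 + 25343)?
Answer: -8107/23516 ≈ -0.34474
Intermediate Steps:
H = -12416 (H = -18191 + 5775 = -12416)
(-11905 + H)/(45205 + 25343) = (-11905 - 12416)/(45205 + 25343) = -24321/70548 = -24321*1/70548 = -8107/23516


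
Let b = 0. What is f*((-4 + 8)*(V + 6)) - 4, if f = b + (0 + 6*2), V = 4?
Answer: 476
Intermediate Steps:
f = 12 (f = 0 + (0 + 6*2) = 0 + (0 + 12) = 0 + 12 = 12)
f*((-4 + 8)*(V + 6)) - 4 = 12*((-4 + 8)*(4 + 6)) - 4 = 12*(4*10) - 4 = 12*40 - 4 = 480 - 4 = 476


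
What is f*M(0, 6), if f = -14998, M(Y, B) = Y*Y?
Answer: 0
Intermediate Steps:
M(Y, B) = Y**2
f*M(0, 6) = -14998*0**2 = -14998*0 = 0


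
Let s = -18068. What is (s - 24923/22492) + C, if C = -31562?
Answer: -1116302883/22492 ≈ -49631.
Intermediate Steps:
(s - 24923/22492) + C = (-18068 - 24923/22492) - 31562 = -406410379/22492 - 31562 = -1116302883/22492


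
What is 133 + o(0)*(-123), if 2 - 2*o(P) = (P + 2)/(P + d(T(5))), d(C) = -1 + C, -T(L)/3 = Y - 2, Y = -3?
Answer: 263/14 ≈ 18.786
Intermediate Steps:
T(L) = 15 (T(L) = -3*(-3 - 2) = -3*(-5) = 15)
o(P) = 1 - (2 + P)/(2*(14 + P)) (o(P) = 1 - (P + 2)/(2*(P + (-1 + 15))) = 1 - (2 + P)/(2*(P + 14)) = 1 - (2 + P)/(2*(14 + P)))
133 + o(0)*(-123) = 133 + ((26 + 0)/(2*(14 + 0)))*(-123) = 133 + ((½)*26/14)*(-123) = 133 + ((½)*(1/14)*26)*(-123) = 133 + (13/14)*(-123) = 133 - 1599/14 = 263/14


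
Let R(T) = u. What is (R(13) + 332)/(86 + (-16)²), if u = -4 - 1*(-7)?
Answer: 335/342 ≈ 0.97953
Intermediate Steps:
u = 3 (u = -4 + 7 = 3)
R(T) = 3
(R(13) + 332)/(86 + (-16)²) = (3 + 332)/(86 + (-16)²) = 335/(86 + 256) = 335/342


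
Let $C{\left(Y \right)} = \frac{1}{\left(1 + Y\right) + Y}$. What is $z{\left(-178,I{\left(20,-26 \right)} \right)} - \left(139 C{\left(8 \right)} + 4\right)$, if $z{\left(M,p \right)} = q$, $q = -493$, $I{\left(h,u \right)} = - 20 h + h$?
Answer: $- \frac{8588}{17} \approx -505.18$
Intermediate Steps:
$I{\left(h,u \right)} = - 19 h$
$C{\left(Y \right)} = \frac{1}{1 + 2 Y}$
$z{\left(M,p \right)} = -493$
$z{\left(-178,I{\left(20,-26 \right)} \right)} - \left(139 C{\left(8 \right)} + 4\right) = -493 - \left(\frac{139}{1 + 2 \cdot 8} + 4\right) = -493 - \left(\frac{139}{1 + 16} + 4\right) = -493 - \left(\frac{139}{17} + 4\right) = -493 - \frac{207}{17} = - \frac{8588}{17}$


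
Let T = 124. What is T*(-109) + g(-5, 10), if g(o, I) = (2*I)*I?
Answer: -13316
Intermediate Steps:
g(o, I) = 2*I²
T*(-109) + g(-5, 10) = 124*(-109) + 2*10² = -13516 + 2*100 = -13516 + 200 = -13316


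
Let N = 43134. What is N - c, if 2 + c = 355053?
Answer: -311917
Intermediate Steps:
c = 355051 (c = -2 + 355053 = 355051)
N - c = 43134 - 1*355051 = 43134 - 355051 = -311917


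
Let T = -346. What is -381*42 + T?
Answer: -16348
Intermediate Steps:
-381*42 + T = -381*42 - 346 = -16002 - 346 = -16348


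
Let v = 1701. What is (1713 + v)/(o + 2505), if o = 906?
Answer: 1138/1137 ≈ 1.0009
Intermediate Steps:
(1713 + v)/(o + 2505) = (1713 + 1701)/(906 + 2505) = 3414/3411 = 3414*(1/3411) = 1138/1137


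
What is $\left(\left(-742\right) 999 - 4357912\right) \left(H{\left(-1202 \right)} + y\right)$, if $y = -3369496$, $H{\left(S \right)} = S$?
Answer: $17187762120660$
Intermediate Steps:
$\left(\left(-742\right) 999 - 4357912\right) \left(H{\left(-1202 \right)} + y\right) = \left(\left(-742\right) 999 - 4357912\right) \left(-1202 - 3369496\right) = \left(-741258 - 4357912\right) \left(-3370698\right) = \left(-5099170\right) \left(-3370698\right) = 17187762120660$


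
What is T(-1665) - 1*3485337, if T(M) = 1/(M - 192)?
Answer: -6472270810/1857 ≈ -3.4853e+6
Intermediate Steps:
T(M) = 1/(-192 + M)
T(-1665) - 1*3485337 = 1/(-192 - 1665) - 1*3485337 = 1/(-1857) - 3485337 = -1/1857 - 3485337 = -6472270810/1857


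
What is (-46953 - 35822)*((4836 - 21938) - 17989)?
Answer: 2904657525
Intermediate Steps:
(-46953 - 35822)*((4836 - 21938) - 17989) = -82775*(-17102 - 17989) = -82775*(-35091) = 2904657525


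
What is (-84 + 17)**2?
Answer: 4489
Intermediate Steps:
(-84 + 17)**2 = (-67)**2 = 4489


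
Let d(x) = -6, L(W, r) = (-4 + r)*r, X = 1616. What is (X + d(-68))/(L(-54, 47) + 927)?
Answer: 805/1474 ≈ 0.54613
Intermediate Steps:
L(W, r) = r*(-4 + r)
(X + d(-68))/(L(-54, 47) + 927) = (1616 - 6)/(47*(-4 + 47) + 927) = 1610/(47*43 + 927) = 1610/(2021 + 927) = 1610/2948 = 1610*(1/2948) = 805/1474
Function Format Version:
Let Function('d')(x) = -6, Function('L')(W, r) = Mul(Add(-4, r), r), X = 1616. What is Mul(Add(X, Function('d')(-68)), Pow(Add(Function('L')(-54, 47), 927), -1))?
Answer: Rational(805, 1474) ≈ 0.54613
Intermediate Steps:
Function('L')(W, r) = Mul(r, Add(-4, r))
Mul(Add(X, Function('d')(-68)), Pow(Add(Function('L')(-54, 47), 927), -1)) = Mul(Add(1616, -6), Pow(Add(Mul(47, Add(-4, 47)), 927), -1)) = Mul(1610, Pow(Add(Mul(47, 43), 927), -1)) = Mul(1610, Pow(Add(2021, 927), -1)) = Mul(1610, Pow(2948, -1)) = Mul(1610, Rational(1, 2948)) = Rational(805, 1474)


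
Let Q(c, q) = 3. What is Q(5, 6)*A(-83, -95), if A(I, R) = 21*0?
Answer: 0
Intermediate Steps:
A(I, R) = 0
Q(5, 6)*A(-83, -95) = 3*0 = 0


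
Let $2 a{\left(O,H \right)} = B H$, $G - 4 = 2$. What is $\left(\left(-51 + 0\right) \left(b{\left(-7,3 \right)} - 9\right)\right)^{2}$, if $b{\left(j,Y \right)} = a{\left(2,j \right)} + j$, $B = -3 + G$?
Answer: $\frac{7306209}{4} \approx 1.8266 \cdot 10^{6}$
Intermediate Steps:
$G = 6$ ($G = 4 + 2 = 6$)
$B = 3$ ($B = -3 + 6 = 3$)
$a{\left(O,H \right)} = \frac{3 H}{2}$
$b{\left(j,Y \right)} = \frac{5 j}{2}$ ($b{\left(j,Y \right)} = \frac{3 j}{2} + j = \frac{5 j}{2}$)
$\left(\left(-51 + 0\right) \left(b{\left(-7,3 \right)} - 9\right)\right)^{2} = \left(\left(-51 + 0\right) \left(\frac{5}{2} \left(-7\right) - 9\right)\right)^{2} = \left(- 51 \left(- \frac{35}{2} - 9\right)\right)^{2} = \left(\left(-51\right) \left(- \frac{53}{2}\right)\right)^{2} = \left(\frac{2703}{2}\right)^{2} = \frac{7306209}{4}$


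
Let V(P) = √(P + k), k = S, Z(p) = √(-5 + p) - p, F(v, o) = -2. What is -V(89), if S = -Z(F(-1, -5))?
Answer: -√(87 - I*√7) ≈ -9.3285 + 0.14181*I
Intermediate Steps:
S = -2 - I*√7 (S = -(√(-5 - 2) - 1*(-2)) = -(√(-7) + 2) = -(I*√7 + 2) = -(2 + I*√7) = -2 - I*√7 ≈ -2.0 - 2.6458*I)
k = -2 - I*√7 ≈ -2.0 - 2.6458*I
V(P) = √(-2 + P - I*√7) (V(P) = √(P + (-2 - I*√7)) = √(-2 + P - I*√7))
-V(89) = -√(-2 + 89 - I*√7) = -√(87 - I*√7)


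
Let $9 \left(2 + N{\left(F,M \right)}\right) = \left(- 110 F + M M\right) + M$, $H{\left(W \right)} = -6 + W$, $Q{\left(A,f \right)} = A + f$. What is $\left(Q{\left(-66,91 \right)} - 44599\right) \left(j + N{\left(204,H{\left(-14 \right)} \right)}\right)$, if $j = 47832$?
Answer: $- \frac{6068155780}{3} \approx -2.0227 \cdot 10^{9}$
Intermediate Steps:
$N{\left(F,M \right)} = -2 - \frac{110 F}{9} + \frac{M}{9} + \frac{M^{2}}{9}$ ($N{\left(F,M \right)} = -2 + \frac{\left(- 110 F + M M\right) + M}{9} = -2 + \frac{\left(- 110 F + M^{2}\right) + M}{9} = -2 + \frac{\left(M^{2} - 110 F\right) + M}{9} = -2 + \frac{M + M^{2} - 110 F}{9} = -2 + \left(- \frac{110 F}{9} + \frac{M}{9} + \frac{M^{2}}{9}\right) = -2 - \frac{110 F}{9} + \frac{M}{9} + \frac{M^{2}}{9}$)
$\left(Q{\left(-66,91 \right)} - 44599\right) \left(j + N{\left(204,H{\left(-14 \right)} \right)}\right) = \left(\left(-66 + 91\right) - 44599\right) \left(47832 + \left(-2 - \frac{7480}{3} + \frac{-6 - 14}{9} + \frac{\left(-6 - 14\right)^{2}}{9}\right)\right) = \left(25 - 44599\right) \left(47832 + \left(-2 - \frac{7480}{3} + \frac{1}{9} \left(-20\right) + \frac{\left(-20\right)^{2}}{9}\right)\right) = - 44574 \left(47832 - \frac{22078}{9}\right) = \left(-44574\right) \frac{408410}{9} = - \frac{6068155780}{3}$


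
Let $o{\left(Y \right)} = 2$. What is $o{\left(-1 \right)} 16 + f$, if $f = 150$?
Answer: $182$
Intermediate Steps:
$o{\left(-1 \right)} 16 + f = 2 \cdot 16 + 150 = 32 + 150 = 182$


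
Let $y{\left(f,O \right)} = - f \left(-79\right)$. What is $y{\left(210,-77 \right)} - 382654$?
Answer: $-366064$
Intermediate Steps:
$y{\left(f,O \right)} = 79 f$ ($y{\left(f,O \right)} = - \left(-79\right) f = 79 f$)
$y{\left(210,-77 \right)} - 382654 = 79 \cdot 210 - 382654 = 16590 - 382654 = -366064$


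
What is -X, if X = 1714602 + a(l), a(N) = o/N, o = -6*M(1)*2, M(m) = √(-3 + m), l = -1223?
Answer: -1714602 - 12*I*√2/1223 ≈ -1.7146e+6 - 0.013876*I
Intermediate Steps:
o = -12*I*√2 (o = -6*√(-3 + 1)*2 = -6*I*√2*2 = -12*I*√2 ≈ -16.971*I)
a(N) = -12*I*√2/N (a(N) = (-12*I*√2)/N = -12*I*√2/N)
X = 1714602 + 12*I*√2/1223 (X = 1714602 - 12*I*√2/(-1223) = 1714602 - 12*I*√2*(-1/1223) = 1714602 + 12*I*√2/1223 ≈ 1.7146e+6 + 0.013876*I)
-X = -(1714602 + 12*I*√2/1223) = -1714602 - 12*I*√2/1223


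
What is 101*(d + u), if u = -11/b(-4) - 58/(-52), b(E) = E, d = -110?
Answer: -557419/52 ≈ -10720.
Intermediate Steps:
u = 201/52 (u = -11/(-4) - 58/(-52) = -11*(-1/4) - 58*(-1/52) = 11/4 + 29/26 = 201/52 ≈ 3.8654)
101*(d + u) = 101*(-110 + 201/52) = 101*(-5519/52) = -557419/52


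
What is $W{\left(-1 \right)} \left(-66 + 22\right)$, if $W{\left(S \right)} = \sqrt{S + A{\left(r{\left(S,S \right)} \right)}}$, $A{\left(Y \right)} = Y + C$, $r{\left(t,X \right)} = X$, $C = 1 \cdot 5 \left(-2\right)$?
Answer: $- 88 i \sqrt{3} \approx - 152.42 i$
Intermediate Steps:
$C = -10$ ($C = 5 \left(-2\right) = -10$)
$A{\left(Y \right)} = -10 + Y$ ($A{\left(Y \right)} = Y - 10 = -10 + Y$)
$W{\left(S \right)} = \sqrt{-10 + 2 S}$ ($W{\left(S \right)} = \sqrt{S + \left(-10 + S\right)} = \sqrt{-10 + 2 S}$)
$W{\left(-1 \right)} \left(-66 + 22\right) = \sqrt{-10 + 2 \left(-1\right)} \left(-66 + 22\right) = \sqrt{-10 - 2} \left(-44\right) = \sqrt{-12} \left(-44\right) = 2 i \sqrt{3} \left(-44\right) = - 88 i \sqrt{3}$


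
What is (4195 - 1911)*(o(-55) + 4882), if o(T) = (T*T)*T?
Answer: -368850012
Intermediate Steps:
o(T) = T³ (o(T) = T²*T = T³)
(4195 - 1911)*(o(-55) + 4882) = (4195 - 1911)*((-55)³ + 4882) = 2284*(-166375 + 4882) = 2284*(-161493) = -368850012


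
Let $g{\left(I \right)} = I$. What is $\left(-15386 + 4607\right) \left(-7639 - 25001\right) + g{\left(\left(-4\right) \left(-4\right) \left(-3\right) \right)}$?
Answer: $351826512$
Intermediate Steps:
$\left(-15386 + 4607\right) \left(-7639 - 25001\right) + g{\left(\left(-4\right) \left(-4\right) \left(-3\right) \right)} = \left(-15386 + 4607\right) \left(-7639 - 25001\right) + \left(-4\right) \left(-4\right) \left(-3\right) = \left(-10779\right) \left(-32640\right) + 16 \left(-3\right) = 351826560 - 48 = 351826512$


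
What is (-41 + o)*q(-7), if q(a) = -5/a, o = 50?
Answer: 45/7 ≈ 6.4286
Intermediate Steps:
(-41 + o)*q(-7) = (-41 + 50)*(-5/(-7)) = 9*(-5*(-⅐)) = 9*(5/7) = 45/7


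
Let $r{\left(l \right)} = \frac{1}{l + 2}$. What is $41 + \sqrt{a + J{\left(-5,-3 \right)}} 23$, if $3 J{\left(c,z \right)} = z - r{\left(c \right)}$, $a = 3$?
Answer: $41 + \frac{23 \sqrt{19}}{3} \approx 74.418$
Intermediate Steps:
$r{\left(l \right)} = \frac{1}{2 + l}$
$J{\left(c,z \right)} = - \frac{1}{3 \left(2 + c\right)} + \frac{z}{3}$ ($J{\left(c,z \right)} = \frac{z - \frac{1}{2 + c}}{3} = - \frac{1}{3 \left(2 + c\right)} + \frac{z}{3}$)
$41 + \sqrt{a + J{\left(-5,-3 \right)}} 23 = 41 + \sqrt{3 + \frac{-1 - 3 \left(2 - 5\right)}{3 \left(2 - 5\right)}} 23 = 41 + \sqrt{3 + \frac{-1 - -9}{3 \left(-3\right)}} 23 = 41 + \sqrt{3 + \frac{1}{3} \left(- \frac{1}{3}\right) \left(-1 + 9\right)} 23 = 41 + \sqrt{3 + \frac{1}{3} \left(- \frac{1}{3}\right) 8} \cdot 23 = 41 + \sqrt{3 - \frac{8}{9}} \cdot 23 = 41 + \sqrt{\frac{19}{9}} \cdot 23 = 41 + \frac{\sqrt{19}}{3} \cdot 23 = 41 + \frac{23 \sqrt{19}}{3}$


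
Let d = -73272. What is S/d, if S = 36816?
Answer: -1534/3053 ≈ -0.50246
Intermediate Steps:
S/d = 36816/(-73272) = 36816*(-1/73272) = -1534/3053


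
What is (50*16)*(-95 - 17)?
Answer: -89600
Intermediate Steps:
(50*16)*(-95 - 17) = 800*(-112) = -89600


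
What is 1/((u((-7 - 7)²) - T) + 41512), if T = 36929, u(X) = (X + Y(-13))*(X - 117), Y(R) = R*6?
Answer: 1/13905 ≈ 7.1917e-5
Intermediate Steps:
Y(R) = 6*R
u(X) = (-117 + X)*(-78 + X) (u(X) = (X + 6*(-13))*(X - 117) = (X - 78)*(-117 + X) = (-78 + X)*(-117 + X) = (-117 + X)*(-78 + X))
1/((u((-7 - 7)²) - T) + 41512) = 1/(((9126 + ((-7 - 7)²)² - 195*(-7 - 7)²) - 1*36929) + 41512) = 1/(((9126 + ((-14)²)² - 195*(-14)²) - 36929) + 41512) = 1/(((9126 + 196² - 195*196) - 36929) + 41512) = 1/(((9126 + 38416 - 38220) - 36929) + 41512) = 1/((9322 - 36929) + 41512) = 1/(-27607 + 41512) = 1/13905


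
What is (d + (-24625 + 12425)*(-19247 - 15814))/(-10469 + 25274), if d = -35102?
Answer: 427709098/14805 ≈ 28890.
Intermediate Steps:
(d + (-24625 + 12425)*(-19247 - 15814))/(-10469 + 25274) = (-35102 + (-24625 + 12425)*(-19247 - 15814))/(-10469 + 25274) = (-35102 - 12200*(-35061))/14805 = (-35102 + 427744200)*(1/14805) = 427709098*(1/14805) = 427709098/14805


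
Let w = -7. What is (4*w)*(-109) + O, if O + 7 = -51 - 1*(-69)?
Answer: 3063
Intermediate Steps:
O = 11 (O = -7 + (-51 - 1*(-69)) = -7 + (-51 + 69) = -7 + 18 = 11)
(4*w)*(-109) + O = (4*(-7))*(-109) + 11 = -28*(-109) + 11 = 3052 + 11 = 3063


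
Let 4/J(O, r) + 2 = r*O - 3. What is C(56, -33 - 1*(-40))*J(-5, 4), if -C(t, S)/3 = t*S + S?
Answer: 4788/25 ≈ 191.52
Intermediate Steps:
J(O, r) = 4/(-5 + O*r) (J(O, r) = 4/(-2 + (r*O - 3)) = 4/(-2 + (O*r - 3)) = 4/(-2 + (-3 + O*r)) = 4/(-5 + O*r))
C(t, S) = -3*S - 3*S*t (C(t, S) = -3*(t*S + S) = -3*(S*t + S) = -3*(S + S*t) = -3*S - 3*S*t)
C(56, -33 - 1*(-40))*J(-5, 4) = (-3*(-33 - 1*(-40))*(1 + 56))*(4/(-5 - 5*4)) = (-3*(-33 + 40)*57)*(4/(-5 - 20)) = (-3*7*57)*(4/(-25)) = -4788*(-1)/25 = -1197*(-4/25) = 4788/25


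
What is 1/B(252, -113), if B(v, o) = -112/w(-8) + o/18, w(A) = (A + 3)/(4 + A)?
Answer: -90/8629 ≈ -0.010430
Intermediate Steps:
w(A) = (3 + A)/(4 + A)
B(v, o) = -448/5 + o/18 (B(v, o) = -112*(4 - 8)/(3 - 8) + o/18 = -112/(-5/(-4)) + o*(1/18) = -112/((-¼*(-5))) + o/18 = -112/5/4 + o/18 = -112*⅘ + o/18 = -448/5 + o/18)
1/B(252, -113) = 1/(-448/5 + (1/18)*(-113)) = 1/(-448/5 - 113/18) = 1/(-8629/90) = -90/8629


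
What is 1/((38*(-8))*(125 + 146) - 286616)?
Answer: -1/369000 ≈ -2.7100e-6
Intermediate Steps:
1/((38*(-8))*(125 + 146) - 286616) = 1/(-304*271 - 286616) = 1/(-82384 - 286616) = 1/(-369000) = -1/369000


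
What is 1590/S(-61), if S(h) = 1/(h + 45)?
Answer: -25440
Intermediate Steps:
S(h) = 1/(45 + h)
1590/S(-61) = 1590/(1/(45 - 61)) = 1590/(1/(-16)) = 1590/(-1/16) = 1590*(-16) = -25440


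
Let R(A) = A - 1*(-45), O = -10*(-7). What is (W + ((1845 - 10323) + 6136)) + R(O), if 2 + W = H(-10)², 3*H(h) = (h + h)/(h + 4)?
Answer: -180449/81 ≈ -2227.8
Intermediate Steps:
O = 70
H(h) = 2*h/(3*(4 + h)) (H(h) = ((h + h)/(h + 4))/3 = ((2*h)/(4 + h))/3 = (2*h/(4 + h))/3 = 2*h/(3*(4 + h)))
W = -62/81 (W = -2 + ((⅔)*(-10)/(4 - 10))² = -2 + ((⅔)*(-10)/(-6))² = -2 + ((⅔)*(-10)*(-⅙))² = -2 + (10/9)² = -2 + 100/81 = -62/81 ≈ -0.76543)
R(A) = 45 + A (R(A) = A + 45 = 45 + A)
(W + ((1845 - 10323) + 6136)) + R(O) = (-62/81 + ((1845 - 10323) + 6136)) + (45 + 70) = (-62/81 + (-8478 + 6136)) + 115 = (-62/81 - 2342) + 115 = -189764/81 + 115 = -180449/81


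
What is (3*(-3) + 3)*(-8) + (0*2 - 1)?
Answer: 47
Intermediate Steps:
(3*(-3) + 3)*(-8) + (0*2 - 1) = (-9 + 3)*(-8) + (0 - 1) = -6*(-8) - 1 = 48 - 1 = 47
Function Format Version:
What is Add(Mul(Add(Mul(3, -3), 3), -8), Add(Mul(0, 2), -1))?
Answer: 47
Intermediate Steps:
Add(Mul(Add(Mul(3, -3), 3), -8), Add(Mul(0, 2), -1)) = Add(Mul(Add(-9, 3), -8), Add(0, -1)) = Add(Mul(-6, -8), -1) = Add(48, -1) = 47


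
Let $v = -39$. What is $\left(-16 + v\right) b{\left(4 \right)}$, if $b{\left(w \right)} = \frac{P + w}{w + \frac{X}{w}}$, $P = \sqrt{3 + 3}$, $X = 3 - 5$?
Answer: $- \frac{440}{7} - \frac{110 \sqrt{6}}{7} \approx -101.35$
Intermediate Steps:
$X = -2$ ($X = 3 - 5 = -2$)
$P = \sqrt{6} \approx 2.4495$
$b{\left(w \right)} = \frac{w + \sqrt{6}}{w - \frac{2}{w}}$ ($b{\left(w \right)} = \frac{\sqrt{6} + w}{w - \frac{2}{w}} = \frac{w + \sqrt{6}}{w - \frac{2}{w}}$)
$\left(-16 + v\right) b{\left(4 \right)} = \left(-16 - 39\right) \frac{4 \left(4 + \sqrt{6}\right)}{-2 + 4^{2}} = - 55 \frac{4 \left(4 + \sqrt{6}\right)}{-2 + 16} = - 55 \frac{4 \left(4 + \sqrt{6}\right)}{14} = - 55 \cdot 4 \cdot \frac{1}{14} \left(4 + \sqrt{6}\right) = - 55 \left(\frac{8}{7} + \frac{2 \sqrt{6}}{7}\right) = - \frac{440}{7} - \frac{110 \sqrt{6}}{7}$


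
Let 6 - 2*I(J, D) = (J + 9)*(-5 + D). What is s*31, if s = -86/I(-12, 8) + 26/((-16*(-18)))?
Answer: -253921/720 ≈ -352.67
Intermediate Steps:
I(J, D) = 3 - (-5 + D)*(9 + J)/2 (I(J, D) = 3 - (J + 9)*(-5 + D)/2 = 3 - (9 + J)*(-5 + D)/2 = 3 - (-5 + D)*(9 + J)/2)
s = -8191/720 (s = -86/(51/2 - 9/2*8 + (5/2)*(-12) - ½*8*(-12)) + 26/((-16*(-18))) = -86/(51/2 - 36 - 30 + 48) + 26/288 = -86/15/2 + 26*(1/288) = -86*2/15 + 13/144 = -172/15 + 13/144 = -8191/720 ≈ -11.376)
s*31 = -8191/720*31 = -253921/720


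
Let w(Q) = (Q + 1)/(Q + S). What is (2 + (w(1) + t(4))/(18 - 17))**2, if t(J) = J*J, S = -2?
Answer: 256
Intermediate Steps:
t(J) = J**2
w(Q) = (1 + Q)/(-2 + Q) (w(Q) = (Q + 1)/(Q - 2) = (1 + Q)/(-2 + Q))
(2 + (w(1) + t(4))/(18 - 17))**2 = (2 + ((1 + 1)/(-2 + 1) + 4**2)/(18 - 17))**2 = (2 + (2/(-1) + 16)/1)**2 = (2 + (-1*2 + 16)*1)**2 = (2 + (-2 + 16)*1)**2 = (2 + 14*1)**2 = (2 + 14)**2 = 16**2 = 256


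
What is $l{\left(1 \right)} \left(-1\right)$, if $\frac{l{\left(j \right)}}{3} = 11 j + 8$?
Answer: $-57$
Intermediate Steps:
$l{\left(j \right)} = 24 + 33 j$ ($l{\left(j \right)} = 3 \left(11 j + 8\right) = 3 \left(8 + 11 j\right) = 24 + 33 j$)
$l{\left(1 \right)} \left(-1\right) = \left(24 + 33 \cdot 1\right) \left(-1\right) = \left(24 + 33\right) \left(-1\right) = 57 \left(-1\right) = -57$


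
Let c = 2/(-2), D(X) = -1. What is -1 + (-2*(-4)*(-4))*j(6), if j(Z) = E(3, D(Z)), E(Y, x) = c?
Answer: 31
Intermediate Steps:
c = -1 (c = 2*(-½) = -1)
E(Y, x) = -1
j(Z) = -1
-1 + (-2*(-4)*(-4))*j(6) = -1 + (-2*(-4)*(-4))*(-1) = -1 + (8*(-4))*(-1) = -1 - 32*(-1) = -1 + 32 = 31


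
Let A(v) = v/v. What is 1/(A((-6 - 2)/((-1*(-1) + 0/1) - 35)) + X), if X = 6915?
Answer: 1/6916 ≈ 0.00014459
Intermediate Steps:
A(v) = 1
1/(A((-6 - 2)/((-1*(-1) + 0/1) - 35)) + X) = 1/(1 + 6915) = 1/6916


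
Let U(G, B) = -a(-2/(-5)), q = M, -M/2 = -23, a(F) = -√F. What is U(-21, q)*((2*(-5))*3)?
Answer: -6*√10 ≈ -18.974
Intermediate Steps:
M = 46 (M = -2*(-23) = 46)
q = 46
U(G, B) = √10/5 (U(G, B) = -(-1)*√(-2/(-5)) = -(-1)*√(-2*(-⅕)) = -(-1)*√(⅖) = -(-1)*√10/5 = √10/5)
U(-21, q)*((2*(-5))*3) = (√10/5)*((2*(-5))*3) = (√10/5)*(-10*3) = (√10/5)*(-30) = -6*√10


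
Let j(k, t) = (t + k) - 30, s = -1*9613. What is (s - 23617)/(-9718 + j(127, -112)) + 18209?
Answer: 177261427/9733 ≈ 18212.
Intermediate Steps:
s = -9613
j(k, t) = -30 + k + t (j(k, t) = (k + t) - 30 = -30 + k + t)
(s - 23617)/(-9718 + j(127, -112)) + 18209 = (-9613 - 23617)/(-9718 + (-30 + 127 - 112)) + 18209 = -33230/(-9718 - 15) + 18209 = -33230/(-9733) + 18209 = -33230*(-1/9733) + 18209 = 33230/9733 + 18209 = 177261427/9733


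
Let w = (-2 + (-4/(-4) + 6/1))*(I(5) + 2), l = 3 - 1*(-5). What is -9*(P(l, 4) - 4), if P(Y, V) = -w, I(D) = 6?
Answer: 396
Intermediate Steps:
l = 8 (l = 3 + 5 = 8)
w = 40 (w = (-2 + (-4/(-4) + 6/1))*(6 + 2) = (-2 + (-4*(-¼) + 6*1))*8 = (-2 + (1 + 6))*8 = (-2 + 7)*8 = 5*8 = 40)
P(Y, V) = -40 (P(Y, V) = -1*40 = -40)
-9*(P(l, 4) - 4) = -9*(-40 - 4) = -9*(-44) = 396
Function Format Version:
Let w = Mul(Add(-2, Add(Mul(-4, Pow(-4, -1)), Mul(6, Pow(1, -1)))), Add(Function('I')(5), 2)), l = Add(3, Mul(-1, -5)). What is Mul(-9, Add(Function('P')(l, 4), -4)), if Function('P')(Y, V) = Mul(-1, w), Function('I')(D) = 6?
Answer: 396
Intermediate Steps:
l = 8 (l = Add(3, 5) = 8)
w = 40 (w = Mul(Add(-2, Add(Mul(-4, Pow(-4, -1)), Mul(6, Pow(1, -1)))), Add(6, 2)) = Mul(Add(-2, Add(Mul(-4, Rational(-1, 4)), Mul(6, 1))), 8) = Mul(Add(-2, Add(1, 6)), 8) = Mul(Add(-2, 7), 8) = Mul(5, 8) = 40)
Function('P')(Y, V) = -40 (Function('P')(Y, V) = Mul(-1, 40) = -40)
Mul(-9, Add(Function('P')(l, 4), -4)) = Mul(-9, Add(-40, -4)) = Mul(-9, -44) = 396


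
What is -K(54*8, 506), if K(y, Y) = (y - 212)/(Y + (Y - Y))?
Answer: -10/23 ≈ -0.43478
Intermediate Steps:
K(y, Y) = (-212 + y)/Y (K(y, Y) = (-212 + y)/(Y + 0) = (-212 + y)/Y)
-K(54*8, 506) = -(-212 + 54*8)/506 = -(-212 + 432)/506 = -220/506 = -1*10/23 = -10/23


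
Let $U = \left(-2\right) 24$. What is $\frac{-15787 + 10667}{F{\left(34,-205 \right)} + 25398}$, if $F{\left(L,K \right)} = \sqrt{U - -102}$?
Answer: $- \frac{1444864}{7167315} + \frac{512 \sqrt{6}}{21501945} \approx -0.20153$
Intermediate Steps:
$U = -48$
$F{\left(L,K \right)} = 3 \sqrt{6}$ ($F{\left(L,K \right)} = \sqrt{-48 - -102} = \sqrt{-48 + 102} = \sqrt{54} = 3 \sqrt{6}$)
$\frac{-15787 + 10667}{F{\left(34,-205 \right)} + 25398} = \frac{-15787 + 10667}{3 \sqrt{6} + 25398} = - \frac{5120}{25398 + 3 \sqrt{6}}$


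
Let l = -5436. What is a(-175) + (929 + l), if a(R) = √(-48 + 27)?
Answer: -4507 + I*√21 ≈ -4507.0 + 4.5826*I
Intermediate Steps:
a(R) = I*√21 (a(R) = √(-21) = I*√21)
a(-175) + (929 + l) = I*√21 + (929 - 5436) = I*√21 - 4507 = -4507 + I*√21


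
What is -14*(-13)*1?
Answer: 182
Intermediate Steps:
-14*(-13)*1 = 182*1 = 182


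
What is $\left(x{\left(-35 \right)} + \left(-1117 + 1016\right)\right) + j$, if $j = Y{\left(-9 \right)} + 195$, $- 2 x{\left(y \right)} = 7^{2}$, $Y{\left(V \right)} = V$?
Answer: $\frac{121}{2} \approx 60.5$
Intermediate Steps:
$x{\left(y \right)} = - \frac{49}{2}$ ($x{\left(y \right)} = - \frac{7^{2}}{2} = \left(- \frac{1}{2}\right) 49 = - \frac{49}{2}$)
$j = 186$ ($j = -9 + 195 = 186$)
$\left(x{\left(-35 \right)} + \left(-1117 + 1016\right)\right) + j = \left(- \frac{49}{2} + \left(-1117 + 1016\right)\right) + 186 = \left(- \frac{49}{2} - 101\right) + 186 = - \frac{251}{2} + 186 = \frac{121}{2}$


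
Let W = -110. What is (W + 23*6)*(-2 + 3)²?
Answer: 28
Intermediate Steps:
(W + 23*6)*(-2 + 3)² = (-110 + 23*6)*(-2 + 3)² = (-110 + 138)*1² = 28*1 = 28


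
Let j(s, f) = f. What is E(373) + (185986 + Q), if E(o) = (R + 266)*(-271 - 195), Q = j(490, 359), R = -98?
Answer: 108057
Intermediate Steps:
Q = 359
E(o) = -78288 (E(o) = (-98 + 266)*(-271 - 195) = 168*(-466) = -78288)
E(373) + (185986 + Q) = -78288 + (185986 + 359) = -78288 + 186345 = 108057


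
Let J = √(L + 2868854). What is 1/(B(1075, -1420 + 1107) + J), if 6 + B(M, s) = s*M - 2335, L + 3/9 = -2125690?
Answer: -1016448/344386616077 - 29*√7953/344386616077 ≈ -2.9590e-6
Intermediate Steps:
L = -6377071/3 (L = -⅓ - 2125690 = -6377071/3 ≈ -2.1257e+6)
B(M, s) = -2341 + M*s (B(M, s) = -6 + (s*M - 2335) = -6 + (M*s - 2335) = -6 + (-2335 + M*s) = -2341 + M*s)
J = 29*√7953/3 (J = √(-6377071/3 + 2868854) = √(2229491/3) = 29*√7953/3 ≈ 862.07)
1/(B(1075, -1420 + 1107) + J) = 1/((-2341 + 1075*(-1420 + 1107)) + 29*√7953/3) = 1/((-2341 + 1075*(-313)) + 29*√7953/3) = 1/((-2341 - 336475) + 29*√7953/3) = 1/(-338816 + 29*√7953/3)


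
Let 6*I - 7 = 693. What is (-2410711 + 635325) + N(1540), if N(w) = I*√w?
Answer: -1775386 + 700*√385/3 ≈ -1.7708e+6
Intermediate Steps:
I = 350/3 (I = 7/6 + (⅙)*693 = 7/6 + 231/2 = 350/3 ≈ 116.67)
N(w) = 350*√w/3
(-2410711 + 635325) + N(1540) = (-2410711 + 635325) + 350*√1540/3 = -1775386 + 350*(2*√385)/3 = -1775386 + 700*√385/3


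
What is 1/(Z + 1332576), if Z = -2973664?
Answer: -1/1641088 ≈ -6.0935e-7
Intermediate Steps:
1/(Z + 1332576) = 1/(-2973664 + 1332576) = 1/(-1641088) = -1/1641088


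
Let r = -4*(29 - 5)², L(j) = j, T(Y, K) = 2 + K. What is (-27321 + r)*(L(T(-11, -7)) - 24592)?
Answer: 728686125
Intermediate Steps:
r = -2304 (r = -4*24² = -4*576 = -2304)
(-27321 + r)*(L(T(-11, -7)) - 24592) = (-27321 - 2304)*((2 - 7) - 24592) = -29625*(-5 - 24592) = -29625*(-24597) = 728686125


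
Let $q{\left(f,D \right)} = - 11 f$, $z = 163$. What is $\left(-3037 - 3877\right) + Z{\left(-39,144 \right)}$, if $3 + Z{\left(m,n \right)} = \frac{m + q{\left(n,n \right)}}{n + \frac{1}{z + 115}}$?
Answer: $- \frac{277359455}{40033} \approx -6928.3$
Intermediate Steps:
$Z{\left(m,n \right)} = -3 + \frac{m - 11 n}{\frac{1}{278} + n}$ ($Z{\left(m,n \right)} = -3 + \frac{m - 11 n}{n + \frac{1}{163 + 115}} = -3 + \frac{m - 11 n}{n + \frac{1}{278}} = -3 + \frac{m - 11 n}{\frac{1}{278} + n}$)
$\left(-3037 - 3877\right) + Z{\left(-39,144 \right)} = \left(-3037 - 3877\right) + \frac{-3 - 560448 + 278 \left(-39\right)}{1 + 278 \cdot 144} = -6914 + \frac{-3 - 560448 - 10842}{1 + 40032} = -6914 + \frac{1}{40033} \left(-571293\right) = -6914 - \frac{571293}{40033} = - \frac{277359455}{40033}$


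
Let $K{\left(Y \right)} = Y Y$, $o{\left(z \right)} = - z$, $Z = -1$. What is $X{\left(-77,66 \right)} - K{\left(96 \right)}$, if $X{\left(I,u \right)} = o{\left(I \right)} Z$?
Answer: $-9293$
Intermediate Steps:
$X{\left(I,u \right)} = I$ ($X{\left(I,u \right)} = - I \left(-1\right) = I$)
$K{\left(Y \right)} = Y^{2}$
$X{\left(-77,66 \right)} - K{\left(96 \right)} = -77 - 96^{2} = -77 - 9216 = -9293$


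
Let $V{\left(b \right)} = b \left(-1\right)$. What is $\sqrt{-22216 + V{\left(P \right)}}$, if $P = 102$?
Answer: $i \sqrt{22318} \approx 149.39 i$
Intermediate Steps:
$V{\left(b \right)} = - b$
$\sqrt{-22216 + V{\left(P \right)}} = \sqrt{-22216 - 102} = \sqrt{-22318} = i \sqrt{22318}$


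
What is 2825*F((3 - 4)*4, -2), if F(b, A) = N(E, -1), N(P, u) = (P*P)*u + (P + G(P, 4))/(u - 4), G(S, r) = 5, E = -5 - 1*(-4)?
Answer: -5085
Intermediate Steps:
E = -1 (E = -5 + 4 = -1)
N(P, u) = u*P**2 + (5 + P)/(-4 + u) (N(P, u) = (P*P)*u + (P + 5)/(u - 4) = P**2*u + (5 + P)/(-4 + u) = u*P**2 + (5 + P)/(-4 + u))
F(b, A) = -9/5 (F(b, A) = (5 - 1 + (-1)**2*(-1)**2 - 4*(-1)*(-1)**2)/(-4 - 1) = (5 - 1 + 1*1 - 4*(-1)*1)/(-5) = -(5 - 1 + 1 + 4)/5 = -1/5*9 = -9/5)
2825*F((3 - 4)*4, -2) = 2825*(-9/5) = -5085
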